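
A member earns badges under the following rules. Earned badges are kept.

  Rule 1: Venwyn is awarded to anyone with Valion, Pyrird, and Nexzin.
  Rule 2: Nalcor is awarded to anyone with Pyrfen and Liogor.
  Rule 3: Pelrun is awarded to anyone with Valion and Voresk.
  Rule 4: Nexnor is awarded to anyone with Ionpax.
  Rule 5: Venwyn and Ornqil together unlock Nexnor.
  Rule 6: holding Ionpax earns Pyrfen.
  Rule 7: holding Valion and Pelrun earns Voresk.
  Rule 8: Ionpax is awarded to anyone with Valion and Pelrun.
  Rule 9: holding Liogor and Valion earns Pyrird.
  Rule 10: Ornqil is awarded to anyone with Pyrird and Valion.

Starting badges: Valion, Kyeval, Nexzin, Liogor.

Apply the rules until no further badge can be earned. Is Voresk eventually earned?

Voresk would need Valion and Pelrun (Rule 7), but Pelrun is never earned.

No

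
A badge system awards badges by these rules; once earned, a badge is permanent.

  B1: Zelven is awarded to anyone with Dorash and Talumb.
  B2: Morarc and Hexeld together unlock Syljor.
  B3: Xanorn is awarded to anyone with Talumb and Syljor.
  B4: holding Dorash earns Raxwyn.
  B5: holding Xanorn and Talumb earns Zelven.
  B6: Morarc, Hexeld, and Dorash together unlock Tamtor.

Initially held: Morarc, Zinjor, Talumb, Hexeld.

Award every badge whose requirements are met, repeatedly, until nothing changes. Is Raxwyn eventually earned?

No

Raxwyn would need Dorash (B4), but Dorash is never earned.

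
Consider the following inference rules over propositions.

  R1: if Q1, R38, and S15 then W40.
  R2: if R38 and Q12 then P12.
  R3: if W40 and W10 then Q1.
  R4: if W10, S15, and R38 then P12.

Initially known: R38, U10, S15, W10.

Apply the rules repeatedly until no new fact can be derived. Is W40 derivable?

W40 would need Q1, R38, and S15 (R1), but Q1 is never established.

No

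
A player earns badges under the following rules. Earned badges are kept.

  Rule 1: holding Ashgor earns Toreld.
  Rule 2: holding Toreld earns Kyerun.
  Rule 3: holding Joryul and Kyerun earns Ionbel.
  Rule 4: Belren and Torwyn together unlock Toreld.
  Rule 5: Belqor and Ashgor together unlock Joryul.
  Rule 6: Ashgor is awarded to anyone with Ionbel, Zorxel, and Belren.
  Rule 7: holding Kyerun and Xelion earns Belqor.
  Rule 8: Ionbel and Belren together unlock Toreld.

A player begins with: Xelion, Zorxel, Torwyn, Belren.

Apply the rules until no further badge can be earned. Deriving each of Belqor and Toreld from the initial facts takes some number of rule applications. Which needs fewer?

Toreld: With Belren and Torwyn, Toreld is earned (Rule 4). [1 rule application]
Belqor: With Belren and Torwyn, Toreld is earned (Rule 4). With Toreld, Kyerun is earned (Rule 2). With Kyerun and Xelion, Belqor is earned (Rule 7). [3 rule applications]
Toreld needs fewer.

Toreld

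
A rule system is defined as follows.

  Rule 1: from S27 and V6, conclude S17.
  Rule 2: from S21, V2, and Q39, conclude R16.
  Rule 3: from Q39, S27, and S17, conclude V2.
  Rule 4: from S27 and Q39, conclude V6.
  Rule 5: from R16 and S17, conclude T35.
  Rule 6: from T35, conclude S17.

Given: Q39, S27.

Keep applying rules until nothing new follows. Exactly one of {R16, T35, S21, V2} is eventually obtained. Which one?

V2

S27 and Q39 hold, so V6 follows (Rule 4).
From S27 and V6, Rule 1 gives S17.
From Q39, S27, and S17, Rule 3 gives V2.
No rule produces S21, and it is not given. R16 would need S21, V2, and Q39 (Rule 2), but S21 is never established. T35 would need R16 and S17 (Rule 5), but R16 is never established.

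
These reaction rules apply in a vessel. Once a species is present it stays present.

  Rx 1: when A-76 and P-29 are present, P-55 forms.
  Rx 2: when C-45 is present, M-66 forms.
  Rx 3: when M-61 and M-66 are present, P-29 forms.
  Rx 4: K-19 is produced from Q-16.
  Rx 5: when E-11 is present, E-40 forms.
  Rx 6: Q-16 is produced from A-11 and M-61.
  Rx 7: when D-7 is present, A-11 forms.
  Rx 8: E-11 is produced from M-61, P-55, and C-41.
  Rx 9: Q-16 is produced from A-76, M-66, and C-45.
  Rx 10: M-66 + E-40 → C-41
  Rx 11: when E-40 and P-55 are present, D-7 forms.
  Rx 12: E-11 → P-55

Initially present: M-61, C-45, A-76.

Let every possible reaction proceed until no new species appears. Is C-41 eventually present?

C-41 would need M-66 and E-40 (Rx 10), but E-40 never forms.

No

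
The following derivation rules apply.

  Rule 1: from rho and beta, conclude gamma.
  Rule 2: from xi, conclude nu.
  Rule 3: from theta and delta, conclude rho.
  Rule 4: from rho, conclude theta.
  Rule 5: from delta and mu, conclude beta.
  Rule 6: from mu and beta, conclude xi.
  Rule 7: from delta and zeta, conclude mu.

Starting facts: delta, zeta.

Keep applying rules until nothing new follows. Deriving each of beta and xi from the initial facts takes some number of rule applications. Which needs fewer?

beta: From delta and zeta, Rule 7 gives mu. delta and mu hold, so beta follows (Rule 5). [2 rule applications]
xi: delta and zeta hold, so mu follows (Rule 7). delta and mu hold, so beta follows (Rule 5). mu and beta hold, so xi follows (Rule 6). [3 rule applications]
beta needs fewer.

beta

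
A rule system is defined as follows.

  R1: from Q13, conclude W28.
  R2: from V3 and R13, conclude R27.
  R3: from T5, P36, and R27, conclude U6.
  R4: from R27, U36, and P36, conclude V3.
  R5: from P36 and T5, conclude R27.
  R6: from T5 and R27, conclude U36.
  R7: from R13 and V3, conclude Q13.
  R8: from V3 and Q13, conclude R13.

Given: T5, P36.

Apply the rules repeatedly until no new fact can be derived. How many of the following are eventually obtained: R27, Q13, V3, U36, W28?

P36 and T5 hold, so R27 follows (R5).
T5 and R27 hold, so U36 follows (R6).
R27, U36, and P36 hold, so V3 follows (R4).
R27: reached.
Q13 would need R13 and V3 (R7), but R13 is never established.
V3: reached.
U36: reached.
W28 would need Q13 (R1), but Q13 is never established.
Reached: R27, V3, and U36 — 3 of the 5.

3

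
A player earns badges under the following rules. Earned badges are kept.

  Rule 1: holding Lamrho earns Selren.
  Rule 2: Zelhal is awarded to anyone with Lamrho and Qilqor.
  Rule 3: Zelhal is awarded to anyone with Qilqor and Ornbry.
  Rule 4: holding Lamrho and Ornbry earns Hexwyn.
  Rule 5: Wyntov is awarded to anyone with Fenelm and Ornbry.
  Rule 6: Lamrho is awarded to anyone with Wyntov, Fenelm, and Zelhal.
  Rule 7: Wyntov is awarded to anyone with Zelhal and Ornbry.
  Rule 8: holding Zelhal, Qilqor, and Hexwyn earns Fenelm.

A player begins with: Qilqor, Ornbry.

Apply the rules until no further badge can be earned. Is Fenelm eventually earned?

Fenelm would need Zelhal, Qilqor, and Hexwyn (Rule 8), but Hexwyn is never earned.

No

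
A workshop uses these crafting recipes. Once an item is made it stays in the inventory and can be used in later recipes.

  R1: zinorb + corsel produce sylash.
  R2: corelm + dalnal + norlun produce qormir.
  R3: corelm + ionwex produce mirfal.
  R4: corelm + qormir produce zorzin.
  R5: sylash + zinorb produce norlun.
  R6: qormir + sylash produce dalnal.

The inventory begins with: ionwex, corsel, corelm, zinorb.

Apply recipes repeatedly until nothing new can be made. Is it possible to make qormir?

qormir would need corelm, dalnal, and norlun (R2), but dalnal is never obtained.

No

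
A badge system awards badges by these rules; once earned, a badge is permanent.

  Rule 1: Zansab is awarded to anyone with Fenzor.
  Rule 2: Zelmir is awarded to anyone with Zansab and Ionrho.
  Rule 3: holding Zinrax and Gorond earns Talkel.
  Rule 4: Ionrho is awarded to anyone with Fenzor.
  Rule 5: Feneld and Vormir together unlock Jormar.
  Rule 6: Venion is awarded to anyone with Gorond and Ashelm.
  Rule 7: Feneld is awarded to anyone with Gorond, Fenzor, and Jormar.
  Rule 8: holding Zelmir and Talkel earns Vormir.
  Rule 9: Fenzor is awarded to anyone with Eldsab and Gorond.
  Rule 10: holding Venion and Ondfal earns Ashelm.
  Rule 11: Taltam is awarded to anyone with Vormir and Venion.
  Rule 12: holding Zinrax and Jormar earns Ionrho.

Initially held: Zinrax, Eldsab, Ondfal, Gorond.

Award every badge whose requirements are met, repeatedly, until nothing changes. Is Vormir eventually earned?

With Eldsab and Gorond, Fenzor is earned (Rule 9).
With Zinrax and Gorond, Talkel is earned (Rule 3).
With Fenzor, Zansab is earned (Rule 1).
With Fenzor, Ionrho is earned (Rule 4).
With Zansab and Ionrho, Zelmir is earned (Rule 2).
With Zelmir and Talkel, Vormir is earned (Rule 8).

Yes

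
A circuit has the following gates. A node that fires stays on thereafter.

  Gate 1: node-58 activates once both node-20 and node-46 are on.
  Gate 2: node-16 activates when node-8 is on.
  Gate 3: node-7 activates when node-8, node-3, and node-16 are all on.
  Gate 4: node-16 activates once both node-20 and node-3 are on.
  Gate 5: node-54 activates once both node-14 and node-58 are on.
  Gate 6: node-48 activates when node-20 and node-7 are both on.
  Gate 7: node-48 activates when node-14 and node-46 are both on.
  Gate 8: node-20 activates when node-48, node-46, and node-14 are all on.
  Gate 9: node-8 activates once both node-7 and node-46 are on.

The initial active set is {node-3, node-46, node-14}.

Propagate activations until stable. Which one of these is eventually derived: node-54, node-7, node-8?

node-54

Gate 7: node-14 and node-46 on → node-48 on.
Gate 8: node-48, node-46, and node-14 on → node-20 on.
Gate 1: node-20 and node-46 on → node-58 on.
node-14 and node-58 are on, so node-54 activates (Gate 5).
node-8 would need node-7 and node-46 (Gate 9), but node-7 never turns on. node-7 would need node-8, node-3, and node-16 (Gate 3), but node-8 never turns on.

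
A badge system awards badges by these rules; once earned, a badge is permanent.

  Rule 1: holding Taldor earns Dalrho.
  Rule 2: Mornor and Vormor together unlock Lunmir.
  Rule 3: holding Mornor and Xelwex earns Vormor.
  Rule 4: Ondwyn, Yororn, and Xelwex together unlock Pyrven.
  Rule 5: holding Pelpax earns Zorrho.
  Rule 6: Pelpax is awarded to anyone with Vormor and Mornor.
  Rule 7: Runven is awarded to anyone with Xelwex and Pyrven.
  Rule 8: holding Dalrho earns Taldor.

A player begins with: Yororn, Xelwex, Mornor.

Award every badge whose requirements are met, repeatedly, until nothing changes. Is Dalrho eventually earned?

No

Dalrho would need Taldor (Rule 1), but Taldor is never earned.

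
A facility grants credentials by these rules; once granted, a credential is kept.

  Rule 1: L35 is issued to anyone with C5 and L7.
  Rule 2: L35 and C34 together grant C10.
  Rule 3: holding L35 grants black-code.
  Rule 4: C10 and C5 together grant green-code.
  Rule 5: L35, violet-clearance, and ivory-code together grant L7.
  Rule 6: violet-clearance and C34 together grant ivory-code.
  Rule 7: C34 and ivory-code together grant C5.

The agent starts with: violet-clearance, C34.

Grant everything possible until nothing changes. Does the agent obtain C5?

Holding violet-clearance and C34 grants ivory-code (Rule 6).
Holding C34 and ivory-code grants C5 (Rule 7).

Yes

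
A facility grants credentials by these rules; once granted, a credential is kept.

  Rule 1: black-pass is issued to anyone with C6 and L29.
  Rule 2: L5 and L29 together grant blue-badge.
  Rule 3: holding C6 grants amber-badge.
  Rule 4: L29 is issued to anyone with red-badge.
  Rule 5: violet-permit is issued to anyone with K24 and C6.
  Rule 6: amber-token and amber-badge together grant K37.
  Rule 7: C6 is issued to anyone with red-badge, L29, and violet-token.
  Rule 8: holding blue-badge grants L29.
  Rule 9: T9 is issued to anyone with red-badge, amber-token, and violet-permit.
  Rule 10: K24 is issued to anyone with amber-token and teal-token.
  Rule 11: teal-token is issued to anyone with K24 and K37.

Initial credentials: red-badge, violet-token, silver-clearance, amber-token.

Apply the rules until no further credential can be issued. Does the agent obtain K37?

Holding red-badge grants L29 (Rule 4).
Holding red-badge, L29, and violet-token grants C6 (Rule 7).
Holding C6 grants amber-badge (Rule 3).
Holding amber-token and amber-badge grants K37 (Rule 6).

Yes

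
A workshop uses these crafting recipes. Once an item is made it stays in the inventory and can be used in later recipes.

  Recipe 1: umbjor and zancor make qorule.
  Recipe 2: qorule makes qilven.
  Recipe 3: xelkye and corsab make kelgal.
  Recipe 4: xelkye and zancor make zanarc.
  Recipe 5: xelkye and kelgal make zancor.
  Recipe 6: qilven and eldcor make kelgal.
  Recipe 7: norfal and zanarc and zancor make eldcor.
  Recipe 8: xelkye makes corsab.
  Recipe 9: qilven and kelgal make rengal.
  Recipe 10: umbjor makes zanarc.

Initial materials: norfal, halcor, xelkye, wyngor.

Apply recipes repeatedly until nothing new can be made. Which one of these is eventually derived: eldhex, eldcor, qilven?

eldcor

Using Recipe 8, xelkye makes corsab.
xelkye and corsab → kelgal (Recipe 3).
Using Recipe 5, xelkye and kelgal make zancor.
Using Recipe 4, xelkye and zancor make zanarc.
norfal and zanarc and zancor → eldcor (Recipe 7).
No rule produces eldhex, and it is not given. qilven would need qorule (Recipe 2), but qorule is never obtained.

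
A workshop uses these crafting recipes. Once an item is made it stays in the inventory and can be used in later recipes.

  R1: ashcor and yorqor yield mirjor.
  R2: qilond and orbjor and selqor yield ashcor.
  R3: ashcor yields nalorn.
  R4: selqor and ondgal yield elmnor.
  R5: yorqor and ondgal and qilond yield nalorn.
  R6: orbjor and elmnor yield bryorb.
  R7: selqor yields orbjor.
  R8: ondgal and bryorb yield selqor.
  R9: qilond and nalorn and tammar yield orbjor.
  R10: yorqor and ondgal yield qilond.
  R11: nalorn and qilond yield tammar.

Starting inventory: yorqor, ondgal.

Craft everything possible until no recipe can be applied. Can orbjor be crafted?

Yes

Using R10, yorqor and ondgal make qilond.
yorqor and ondgal and qilond → nalorn (R5).
Using R11, nalorn and qilond make tammar.
Using R9, qilond, nalorn, and tammar make orbjor.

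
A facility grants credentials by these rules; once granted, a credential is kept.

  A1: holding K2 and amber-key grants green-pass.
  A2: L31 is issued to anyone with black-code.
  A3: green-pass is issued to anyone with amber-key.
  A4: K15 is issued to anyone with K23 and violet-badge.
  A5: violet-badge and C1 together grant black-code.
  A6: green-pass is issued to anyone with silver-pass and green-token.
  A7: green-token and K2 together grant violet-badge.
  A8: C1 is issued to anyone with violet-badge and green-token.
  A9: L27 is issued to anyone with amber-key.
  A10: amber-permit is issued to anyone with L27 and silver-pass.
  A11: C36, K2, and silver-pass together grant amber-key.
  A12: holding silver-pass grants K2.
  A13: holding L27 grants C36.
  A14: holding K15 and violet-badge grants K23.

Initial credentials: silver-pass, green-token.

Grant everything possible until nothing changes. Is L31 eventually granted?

Yes

Holding silver-pass grants K2 (A12).
Holding green-token and K2 grants violet-badge (A7).
Holding violet-badge and green-token grants C1 (A8).
Holding violet-badge and C1 grants black-code (A5).
Holding black-code grants L31 (A2).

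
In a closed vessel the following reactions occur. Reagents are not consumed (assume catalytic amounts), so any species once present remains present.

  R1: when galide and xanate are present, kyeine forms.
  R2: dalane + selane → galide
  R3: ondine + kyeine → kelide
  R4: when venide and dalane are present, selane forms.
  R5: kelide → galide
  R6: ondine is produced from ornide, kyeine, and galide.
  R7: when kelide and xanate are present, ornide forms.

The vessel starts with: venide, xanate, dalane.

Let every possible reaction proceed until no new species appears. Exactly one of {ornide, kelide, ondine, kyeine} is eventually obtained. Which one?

kyeine

venide and dalane present → selane forms (R4).
dalane and selane present → galide forms (R2).
galide and xanate present → kyeine forms (R1).
ornide would need kelide and xanate (R7), but kelide never forms. ondine would need ornide, kyeine, and galide (R6), but ornide never forms. kelide would need ondine and kyeine (R3), but ondine never forms.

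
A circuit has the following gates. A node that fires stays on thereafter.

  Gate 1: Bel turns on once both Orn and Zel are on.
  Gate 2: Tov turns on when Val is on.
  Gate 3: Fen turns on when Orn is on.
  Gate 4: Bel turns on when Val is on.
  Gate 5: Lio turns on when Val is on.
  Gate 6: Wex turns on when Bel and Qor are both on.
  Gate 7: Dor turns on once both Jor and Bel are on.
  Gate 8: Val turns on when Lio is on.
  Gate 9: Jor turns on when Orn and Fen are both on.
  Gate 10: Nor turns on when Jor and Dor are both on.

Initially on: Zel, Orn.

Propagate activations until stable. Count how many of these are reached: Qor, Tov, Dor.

Gate 1: Orn and Zel on → Bel on.
Orn is on, so Fen turns on (Gate 3).
Gate 9: Orn and Fen on → Jor on.
Jor and Bel are on, so Dor turns on (Gate 7).
No rule produces Qor, and it is not given.
Tov would need Val (Gate 2), but Val never turns on.
Dor: reached.
Reached: Dor — 1 of the 3.

1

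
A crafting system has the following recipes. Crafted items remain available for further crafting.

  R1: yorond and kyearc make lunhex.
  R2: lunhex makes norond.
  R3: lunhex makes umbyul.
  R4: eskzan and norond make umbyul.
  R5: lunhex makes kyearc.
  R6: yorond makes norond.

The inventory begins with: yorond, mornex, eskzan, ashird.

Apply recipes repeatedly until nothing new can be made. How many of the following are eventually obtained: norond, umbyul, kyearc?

yorond → norond (R6).
Using R4, eskzan and norond make umbyul.
norond: reached.
umbyul: reached.
kyearc would need lunhex (R5), but lunhex is never obtained.
Reached: norond and umbyul — 2 of the 3.

2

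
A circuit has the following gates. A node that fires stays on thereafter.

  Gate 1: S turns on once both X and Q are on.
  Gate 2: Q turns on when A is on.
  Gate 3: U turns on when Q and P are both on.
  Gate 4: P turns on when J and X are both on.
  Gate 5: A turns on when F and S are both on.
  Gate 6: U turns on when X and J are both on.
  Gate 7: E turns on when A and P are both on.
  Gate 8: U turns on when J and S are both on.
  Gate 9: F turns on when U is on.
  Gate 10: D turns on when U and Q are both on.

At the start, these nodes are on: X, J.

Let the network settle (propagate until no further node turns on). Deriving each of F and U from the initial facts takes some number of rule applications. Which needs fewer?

U

U: Gate 6: X and J on → U on. [1 rule application]
F: X and J are on, so U turns on (Gate 6). Gate 9: U on → F on. [2 rule applications]
U needs fewer.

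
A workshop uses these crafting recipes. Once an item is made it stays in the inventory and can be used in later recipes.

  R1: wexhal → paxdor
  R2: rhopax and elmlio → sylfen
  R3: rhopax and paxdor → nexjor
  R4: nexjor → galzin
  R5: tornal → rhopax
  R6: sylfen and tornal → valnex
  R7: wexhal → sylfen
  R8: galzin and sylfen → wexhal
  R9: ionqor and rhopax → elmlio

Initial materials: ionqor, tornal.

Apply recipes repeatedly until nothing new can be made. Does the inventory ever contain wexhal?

wexhal would need galzin and sylfen (R8), but galzin is never obtained.

No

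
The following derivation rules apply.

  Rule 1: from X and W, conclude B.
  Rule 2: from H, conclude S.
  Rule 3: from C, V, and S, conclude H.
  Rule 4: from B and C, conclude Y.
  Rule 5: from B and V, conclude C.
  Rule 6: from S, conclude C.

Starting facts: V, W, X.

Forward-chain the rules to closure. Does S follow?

No

S would need H (Rule 2), but H is never established.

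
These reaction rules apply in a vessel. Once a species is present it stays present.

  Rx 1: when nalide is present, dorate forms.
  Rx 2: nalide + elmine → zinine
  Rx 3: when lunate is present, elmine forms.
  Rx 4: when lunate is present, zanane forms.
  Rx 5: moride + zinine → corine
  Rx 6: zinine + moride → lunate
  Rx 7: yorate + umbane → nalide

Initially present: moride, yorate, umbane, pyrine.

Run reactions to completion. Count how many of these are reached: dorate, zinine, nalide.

yorate and umbane present → nalide forms (Rx 7).
nalide present → dorate forms (Rx 1).
dorate: reached.
zinine would need nalide and elmine (Rx 2), but elmine never forms.
nalide: reached.
Reached: dorate and nalide — 2 of the 3.

2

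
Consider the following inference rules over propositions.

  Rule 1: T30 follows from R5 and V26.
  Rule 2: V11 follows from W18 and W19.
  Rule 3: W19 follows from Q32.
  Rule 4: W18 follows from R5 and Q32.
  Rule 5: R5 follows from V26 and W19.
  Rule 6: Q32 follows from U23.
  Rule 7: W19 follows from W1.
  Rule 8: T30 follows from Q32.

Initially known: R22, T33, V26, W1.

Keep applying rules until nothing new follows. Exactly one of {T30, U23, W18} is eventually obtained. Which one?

T30

W1 holds, so W19 follows (Rule 7).
V26 and W19 hold, so R5 follows (Rule 5).
R5 and V26 hold, so T30 follows (Rule 1).
No rule produces U23, and it is not given. W18 would need R5 and Q32 (Rule 4), but Q32 is never established.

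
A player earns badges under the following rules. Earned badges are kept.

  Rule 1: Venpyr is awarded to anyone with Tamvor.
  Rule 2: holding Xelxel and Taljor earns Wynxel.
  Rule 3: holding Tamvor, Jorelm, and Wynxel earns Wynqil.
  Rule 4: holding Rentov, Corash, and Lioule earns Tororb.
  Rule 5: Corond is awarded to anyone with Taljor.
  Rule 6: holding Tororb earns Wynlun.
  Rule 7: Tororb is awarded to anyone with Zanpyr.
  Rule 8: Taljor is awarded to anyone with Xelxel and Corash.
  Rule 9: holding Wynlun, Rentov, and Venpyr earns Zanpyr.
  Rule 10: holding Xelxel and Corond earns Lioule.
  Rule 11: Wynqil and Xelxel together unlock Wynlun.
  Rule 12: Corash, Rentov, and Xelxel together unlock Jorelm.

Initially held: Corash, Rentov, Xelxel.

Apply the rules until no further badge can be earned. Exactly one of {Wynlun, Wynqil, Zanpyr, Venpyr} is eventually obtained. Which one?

With Xelxel and Corash, Taljor is earned (Rule 8).
With Taljor, Corond is earned (Rule 5).
With Xelxel and Corond, Lioule is earned (Rule 10).
With Rentov, Corash, and Lioule, Tororb is earned (Rule 4).
With Tororb, Wynlun is earned (Rule 6).
Venpyr would need Tamvor (Rule 1), but Tamvor is never earned. Wynqil would need Tamvor, Jorelm, and Wynxel (Rule 3), but Tamvor is never earned. Zanpyr would need Wynlun, Rentov, and Venpyr (Rule 9), but Venpyr is never earned.

Wynlun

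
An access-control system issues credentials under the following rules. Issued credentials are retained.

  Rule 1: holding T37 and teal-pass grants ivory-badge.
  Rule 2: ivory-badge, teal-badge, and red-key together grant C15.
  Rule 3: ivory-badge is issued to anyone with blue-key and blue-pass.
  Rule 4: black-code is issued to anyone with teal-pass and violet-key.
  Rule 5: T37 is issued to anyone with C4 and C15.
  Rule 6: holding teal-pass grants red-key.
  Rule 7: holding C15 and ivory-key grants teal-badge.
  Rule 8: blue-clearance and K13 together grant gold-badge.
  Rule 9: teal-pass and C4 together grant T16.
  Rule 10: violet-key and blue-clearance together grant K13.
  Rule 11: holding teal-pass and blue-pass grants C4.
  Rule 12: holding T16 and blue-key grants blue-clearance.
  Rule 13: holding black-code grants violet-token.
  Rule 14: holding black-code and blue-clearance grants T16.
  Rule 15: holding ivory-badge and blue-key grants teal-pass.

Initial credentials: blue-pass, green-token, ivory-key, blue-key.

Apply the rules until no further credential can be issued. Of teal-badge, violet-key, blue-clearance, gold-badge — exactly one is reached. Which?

Holding blue-key and blue-pass grants ivory-badge (Rule 3).
Holding ivory-badge and blue-key grants teal-pass (Rule 15).
Holding teal-pass and blue-pass grants C4 (Rule 11).
Holding teal-pass and C4 grants T16 (Rule 9).
Holding T16 and blue-key grants blue-clearance (Rule 12).
gold-badge would need blue-clearance and K13 (Rule 8), but K13 is never granted. teal-badge would need C15 and ivory-key (Rule 7), but C15 is never granted. No rule produces violet-key, and it is not given.

blue-clearance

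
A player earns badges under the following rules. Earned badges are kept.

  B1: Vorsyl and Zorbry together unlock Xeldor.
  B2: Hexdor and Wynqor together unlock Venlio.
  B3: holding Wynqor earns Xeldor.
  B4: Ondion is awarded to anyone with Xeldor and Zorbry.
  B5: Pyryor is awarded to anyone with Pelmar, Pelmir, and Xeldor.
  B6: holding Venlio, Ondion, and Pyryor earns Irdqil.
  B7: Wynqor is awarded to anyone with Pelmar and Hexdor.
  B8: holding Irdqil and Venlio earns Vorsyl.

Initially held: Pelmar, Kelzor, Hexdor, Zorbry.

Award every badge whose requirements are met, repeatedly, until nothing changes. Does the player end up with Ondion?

With Pelmar and Hexdor, Wynqor is earned (B7).
With Wynqor, Xeldor is earned (B3).
With Xeldor and Zorbry, Ondion is earned (B4).

Yes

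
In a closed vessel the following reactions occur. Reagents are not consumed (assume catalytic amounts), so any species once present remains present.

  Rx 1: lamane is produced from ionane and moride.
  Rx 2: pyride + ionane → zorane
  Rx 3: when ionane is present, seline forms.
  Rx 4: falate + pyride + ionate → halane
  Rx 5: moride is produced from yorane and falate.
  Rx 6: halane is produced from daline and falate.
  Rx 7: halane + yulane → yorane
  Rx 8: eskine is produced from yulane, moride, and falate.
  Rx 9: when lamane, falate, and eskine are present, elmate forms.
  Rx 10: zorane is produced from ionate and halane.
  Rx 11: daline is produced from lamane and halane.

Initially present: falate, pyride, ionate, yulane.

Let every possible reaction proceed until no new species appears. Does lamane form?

No

lamane would need ionane and moride (Rx 1), but ionane never forms.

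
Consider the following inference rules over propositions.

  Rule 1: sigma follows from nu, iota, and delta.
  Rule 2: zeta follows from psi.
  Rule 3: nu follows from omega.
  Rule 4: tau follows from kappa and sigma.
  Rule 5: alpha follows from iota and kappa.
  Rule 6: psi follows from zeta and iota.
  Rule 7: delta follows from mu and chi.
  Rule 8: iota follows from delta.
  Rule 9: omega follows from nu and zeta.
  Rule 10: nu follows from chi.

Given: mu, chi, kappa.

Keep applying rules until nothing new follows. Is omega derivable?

No

omega would need nu and zeta (Rule 9), but zeta is never established.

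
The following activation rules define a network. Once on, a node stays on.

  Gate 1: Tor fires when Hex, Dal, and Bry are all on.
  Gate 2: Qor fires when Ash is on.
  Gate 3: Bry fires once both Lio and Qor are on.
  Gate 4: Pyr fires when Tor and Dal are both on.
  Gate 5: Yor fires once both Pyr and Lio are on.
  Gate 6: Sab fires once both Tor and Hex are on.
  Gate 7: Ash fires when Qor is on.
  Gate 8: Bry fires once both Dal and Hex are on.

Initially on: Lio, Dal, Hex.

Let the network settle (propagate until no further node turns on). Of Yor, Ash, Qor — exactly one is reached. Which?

Yor

Gate 8: Dal and Hex on → Bry on.
Gate 1: Hex, Dal, and Bry on → Tor on.
Tor and Dal are on, so Pyr fires (Gate 4).
Pyr and Lio are on, so Yor fires (Gate 5).
Qor would need Ash (Gate 2), but Ash never turns on. Ash would need Qor (Gate 7), but Qor never turns on.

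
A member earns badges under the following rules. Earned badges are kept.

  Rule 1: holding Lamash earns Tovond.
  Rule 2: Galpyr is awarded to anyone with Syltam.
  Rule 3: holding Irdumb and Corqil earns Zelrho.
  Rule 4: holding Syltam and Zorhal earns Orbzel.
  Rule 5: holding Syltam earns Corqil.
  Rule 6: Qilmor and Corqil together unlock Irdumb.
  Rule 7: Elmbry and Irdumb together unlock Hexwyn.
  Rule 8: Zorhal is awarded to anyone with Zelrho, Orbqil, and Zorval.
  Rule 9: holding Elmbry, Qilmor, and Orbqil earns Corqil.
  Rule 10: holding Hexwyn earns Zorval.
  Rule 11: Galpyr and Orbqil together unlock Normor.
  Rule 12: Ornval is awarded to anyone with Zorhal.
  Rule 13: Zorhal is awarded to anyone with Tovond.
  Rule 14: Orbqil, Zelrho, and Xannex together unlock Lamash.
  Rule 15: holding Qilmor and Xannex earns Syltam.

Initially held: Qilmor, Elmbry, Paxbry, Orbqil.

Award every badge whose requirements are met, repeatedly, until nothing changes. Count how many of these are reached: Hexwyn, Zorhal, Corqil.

With Elmbry, Qilmor, and Orbqil, Corqil is earned (Rule 9).
With Qilmor and Corqil, Irdumb is earned (Rule 6).
With Elmbry and Irdumb, Hexwyn is earned (Rule 7).
With Irdumb and Corqil, Zelrho is earned (Rule 3).
With Hexwyn, Zorval is earned (Rule 10).
With Zelrho, Orbqil, and Zorval, Zorhal is earned (Rule 8).
Hexwyn: reached.
Zorhal: reached.
Corqil: reached.
All 3 are reached.

3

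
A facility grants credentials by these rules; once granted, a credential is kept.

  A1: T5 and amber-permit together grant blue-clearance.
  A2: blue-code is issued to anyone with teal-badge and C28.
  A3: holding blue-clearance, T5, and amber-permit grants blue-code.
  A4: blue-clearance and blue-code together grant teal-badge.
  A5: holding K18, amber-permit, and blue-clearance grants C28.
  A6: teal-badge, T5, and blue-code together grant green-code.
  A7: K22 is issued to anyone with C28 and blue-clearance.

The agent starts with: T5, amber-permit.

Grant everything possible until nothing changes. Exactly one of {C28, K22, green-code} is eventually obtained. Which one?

green-code

Holding T5 and amber-permit grants blue-clearance (A1).
Holding blue-clearance, T5, and amber-permit grants blue-code (A3).
Holding blue-clearance and blue-code grants teal-badge (A4).
Holding teal-badge, T5, and blue-code grants green-code (A6).
K22 would need C28 and blue-clearance (A7), but C28 is never granted. C28 would need K18, amber-permit, and blue-clearance (A5), but K18 is never granted.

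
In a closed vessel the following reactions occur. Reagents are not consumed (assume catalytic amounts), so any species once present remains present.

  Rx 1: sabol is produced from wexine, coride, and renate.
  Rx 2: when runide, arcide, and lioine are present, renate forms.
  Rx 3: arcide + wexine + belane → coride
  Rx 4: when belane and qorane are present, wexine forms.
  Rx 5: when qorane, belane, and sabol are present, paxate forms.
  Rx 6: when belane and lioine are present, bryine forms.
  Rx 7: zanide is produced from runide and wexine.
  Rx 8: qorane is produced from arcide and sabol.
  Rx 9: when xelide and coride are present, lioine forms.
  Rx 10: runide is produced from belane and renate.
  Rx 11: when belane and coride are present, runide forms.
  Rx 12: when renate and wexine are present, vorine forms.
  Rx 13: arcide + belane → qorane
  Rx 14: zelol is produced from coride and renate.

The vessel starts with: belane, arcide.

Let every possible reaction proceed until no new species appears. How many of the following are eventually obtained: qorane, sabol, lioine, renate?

1

arcide and belane present → qorane forms (Rx 13).
qorane: reached.
sabol would need wexine, coride, and renate (Rx 1), but renate never forms.
lioine would need xelide and coride (Rx 9), but xelide never forms.
renate would need runide, arcide, and lioine (Rx 2), but lioine never forms.
Reached: qorane — 1 of the 4.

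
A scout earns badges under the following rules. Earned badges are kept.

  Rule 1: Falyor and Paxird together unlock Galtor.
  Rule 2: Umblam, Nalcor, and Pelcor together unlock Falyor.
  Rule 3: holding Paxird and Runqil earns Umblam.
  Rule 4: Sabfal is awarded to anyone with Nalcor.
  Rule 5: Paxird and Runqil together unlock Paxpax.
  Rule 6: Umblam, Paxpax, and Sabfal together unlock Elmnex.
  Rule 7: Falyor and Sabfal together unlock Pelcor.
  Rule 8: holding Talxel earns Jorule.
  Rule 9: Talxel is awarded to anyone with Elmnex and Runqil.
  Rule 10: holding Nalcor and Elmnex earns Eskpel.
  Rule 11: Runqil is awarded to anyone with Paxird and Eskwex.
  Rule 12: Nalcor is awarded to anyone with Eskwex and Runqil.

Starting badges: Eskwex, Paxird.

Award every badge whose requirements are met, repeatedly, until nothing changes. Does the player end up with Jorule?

Yes

With Paxird and Eskwex, Runqil is earned (Rule 11).
With Paxird and Runqil, Paxpax is earned (Rule 5).
With Paxird and Runqil, Umblam is earned (Rule 3).
With Eskwex and Runqil, Nalcor is earned (Rule 12).
With Nalcor, Sabfal is earned (Rule 4).
With Umblam, Paxpax, and Sabfal, Elmnex is earned (Rule 6).
With Elmnex and Runqil, Talxel is earned (Rule 9).
With Talxel, Jorule is earned (Rule 8).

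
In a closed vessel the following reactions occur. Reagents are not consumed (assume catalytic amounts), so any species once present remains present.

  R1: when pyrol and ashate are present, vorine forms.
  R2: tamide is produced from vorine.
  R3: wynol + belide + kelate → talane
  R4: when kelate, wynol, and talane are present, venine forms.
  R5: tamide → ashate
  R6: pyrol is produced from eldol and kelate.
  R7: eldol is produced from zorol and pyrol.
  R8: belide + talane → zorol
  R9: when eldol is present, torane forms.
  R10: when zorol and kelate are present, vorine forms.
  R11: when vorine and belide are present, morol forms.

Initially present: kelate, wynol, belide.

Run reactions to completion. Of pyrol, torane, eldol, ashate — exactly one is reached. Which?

wynol, belide, and kelate present → talane forms (R3).
belide and talane present → zorol forms (R8).
zorol and kelate present → vorine forms (R10).
vorine present → tamide forms (R2).
tamide present → ashate forms (R5).
pyrol would need eldol and kelate (R6), but eldol never forms. torane would need eldol (R9), but eldol never forms. eldol would need zorol and pyrol (R7), but pyrol never forms.

ashate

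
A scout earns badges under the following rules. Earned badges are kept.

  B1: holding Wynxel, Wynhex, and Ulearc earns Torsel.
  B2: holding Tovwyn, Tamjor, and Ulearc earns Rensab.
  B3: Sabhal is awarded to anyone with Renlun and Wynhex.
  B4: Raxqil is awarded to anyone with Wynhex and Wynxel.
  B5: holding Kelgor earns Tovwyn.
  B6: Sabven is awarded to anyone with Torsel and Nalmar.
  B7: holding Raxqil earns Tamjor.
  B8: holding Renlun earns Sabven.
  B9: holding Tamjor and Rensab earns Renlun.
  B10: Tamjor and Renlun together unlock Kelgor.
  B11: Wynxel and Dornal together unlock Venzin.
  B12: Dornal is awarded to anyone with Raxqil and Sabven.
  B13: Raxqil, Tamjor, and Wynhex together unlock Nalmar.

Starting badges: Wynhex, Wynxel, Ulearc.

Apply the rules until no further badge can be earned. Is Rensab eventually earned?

Rensab would need Tovwyn, Tamjor, and Ulearc (B2), but Tovwyn is never earned.

No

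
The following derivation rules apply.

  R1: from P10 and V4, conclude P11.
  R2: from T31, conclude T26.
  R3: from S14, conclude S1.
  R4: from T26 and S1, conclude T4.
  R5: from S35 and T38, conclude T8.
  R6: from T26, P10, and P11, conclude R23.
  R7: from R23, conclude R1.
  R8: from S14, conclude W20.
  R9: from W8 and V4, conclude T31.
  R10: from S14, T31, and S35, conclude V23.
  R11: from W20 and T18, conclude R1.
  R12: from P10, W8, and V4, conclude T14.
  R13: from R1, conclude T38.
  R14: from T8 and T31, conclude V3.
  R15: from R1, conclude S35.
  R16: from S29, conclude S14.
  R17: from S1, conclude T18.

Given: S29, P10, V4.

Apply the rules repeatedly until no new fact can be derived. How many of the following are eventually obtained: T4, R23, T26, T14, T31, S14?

1

S29 holds, so S14 follows (R16).
T4 would need T26 and S1 (R4), but T26 is never established.
R23 would need T26, P10, and P11 (R6), but T26 is never established.
T26 would need T31 (R2), but T31 is never established.
T14 would need P10, W8, and V4 (R12), but W8 is never established.
T31 would need W8 and V4 (R9), but W8 is never established.
S14: reached.
Reached: S14 — 1 of the 6.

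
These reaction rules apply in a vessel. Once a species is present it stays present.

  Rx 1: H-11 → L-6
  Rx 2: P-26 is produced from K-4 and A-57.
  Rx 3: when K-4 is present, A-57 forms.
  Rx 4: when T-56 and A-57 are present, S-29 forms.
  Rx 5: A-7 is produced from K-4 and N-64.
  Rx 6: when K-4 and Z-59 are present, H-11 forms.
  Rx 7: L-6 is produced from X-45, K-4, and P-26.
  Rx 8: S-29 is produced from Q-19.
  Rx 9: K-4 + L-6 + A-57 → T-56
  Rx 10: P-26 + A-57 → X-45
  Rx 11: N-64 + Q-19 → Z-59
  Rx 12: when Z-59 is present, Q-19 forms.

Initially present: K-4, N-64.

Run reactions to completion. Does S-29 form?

Yes

K-4 present → A-57 forms (Rx 3).
K-4 and A-57 present → P-26 forms (Rx 2).
P-26 and A-57 present → X-45 forms (Rx 10).
X-45, K-4, and P-26 present → L-6 forms (Rx 7).
K-4, L-6, and A-57 present → T-56 forms (Rx 9).
T-56 and A-57 present → S-29 forms (Rx 4).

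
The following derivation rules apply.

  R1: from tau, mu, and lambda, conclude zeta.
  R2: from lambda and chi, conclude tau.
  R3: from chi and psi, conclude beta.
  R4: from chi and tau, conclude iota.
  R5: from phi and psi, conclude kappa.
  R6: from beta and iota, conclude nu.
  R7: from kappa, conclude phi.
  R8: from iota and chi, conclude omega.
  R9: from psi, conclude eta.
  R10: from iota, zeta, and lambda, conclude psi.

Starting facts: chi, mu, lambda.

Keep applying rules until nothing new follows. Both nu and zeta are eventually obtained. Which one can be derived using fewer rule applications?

zeta

zeta: From lambda and chi, R2 gives tau. tau, mu, and lambda hold, so zeta follows (R1). [2 rule applications]
nu: From lambda and chi, R2 gives tau. From tau, mu, and lambda, R1 gives zeta. From chi and tau, R4 gives iota. iota, zeta, and lambda hold, so psi follows (R10). chi and psi hold, so beta follows (R3). beta and iota hold, so nu follows (R6). [6 rule applications]
zeta needs fewer.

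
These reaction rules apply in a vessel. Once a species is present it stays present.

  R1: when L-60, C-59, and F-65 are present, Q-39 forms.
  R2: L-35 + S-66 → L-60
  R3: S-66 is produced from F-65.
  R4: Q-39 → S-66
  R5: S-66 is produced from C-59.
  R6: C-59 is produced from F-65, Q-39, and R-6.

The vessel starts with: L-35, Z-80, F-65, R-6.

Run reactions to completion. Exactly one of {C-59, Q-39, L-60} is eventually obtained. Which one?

F-65 present → S-66 forms (R3).
L-35 and S-66 present → L-60 forms (R2).
Q-39 would need L-60, C-59, and F-65 (R1), but C-59 never forms. C-59 would need F-65, Q-39, and R-6 (R6), but Q-39 never forms.

L-60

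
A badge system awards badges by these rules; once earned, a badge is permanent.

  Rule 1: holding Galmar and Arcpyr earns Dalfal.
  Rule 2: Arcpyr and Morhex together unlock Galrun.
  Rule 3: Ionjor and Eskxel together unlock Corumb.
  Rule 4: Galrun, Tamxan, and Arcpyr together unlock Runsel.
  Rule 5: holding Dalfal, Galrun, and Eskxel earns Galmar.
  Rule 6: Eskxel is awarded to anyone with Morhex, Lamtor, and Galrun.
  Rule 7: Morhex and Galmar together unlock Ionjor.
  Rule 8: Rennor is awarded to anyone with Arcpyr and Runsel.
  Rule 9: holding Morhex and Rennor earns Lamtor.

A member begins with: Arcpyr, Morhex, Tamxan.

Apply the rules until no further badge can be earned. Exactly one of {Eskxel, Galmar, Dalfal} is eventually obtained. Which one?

Eskxel

With Arcpyr and Morhex, Galrun is earned (Rule 2).
With Galrun, Tamxan, and Arcpyr, Runsel is earned (Rule 4).
With Arcpyr and Runsel, Rennor is earned (Rule 8).
With Morhex and Rennor, Lamtor is earned (Rule 9).
With Morhex, Lamtor, and Galrun, Eskxel is earned (Rule 6).
Galmar would need Dalfal, Galrun, and Eskxel (Rule 5), but Dalfal is never earned. Dalfal would need Galmar and Arcpyr (Rule 1), but Galmar is never earned.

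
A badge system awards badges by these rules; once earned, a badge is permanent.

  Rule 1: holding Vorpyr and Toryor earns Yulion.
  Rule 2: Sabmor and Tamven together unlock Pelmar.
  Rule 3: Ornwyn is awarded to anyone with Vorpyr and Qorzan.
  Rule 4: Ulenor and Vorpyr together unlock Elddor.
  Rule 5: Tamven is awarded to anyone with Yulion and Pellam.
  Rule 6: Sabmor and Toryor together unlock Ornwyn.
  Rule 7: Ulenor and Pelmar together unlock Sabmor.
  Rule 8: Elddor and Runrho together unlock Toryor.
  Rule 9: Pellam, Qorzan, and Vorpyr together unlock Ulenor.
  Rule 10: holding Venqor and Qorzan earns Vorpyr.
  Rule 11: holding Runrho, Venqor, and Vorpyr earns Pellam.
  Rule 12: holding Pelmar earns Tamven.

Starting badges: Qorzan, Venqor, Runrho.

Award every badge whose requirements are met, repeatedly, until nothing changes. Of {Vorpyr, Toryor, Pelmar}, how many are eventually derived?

2

With Venqor and Qorzan, Vorpyr is earned (Rule 10).
With Runrho, Venqor, and Vorpyr, Pellam is earned (Rule 11).
With Pellam, Qorzan, and Vorpyr, Ulenor is earned (Rule 9).
With Ulenor and Vorpyr, Elddor is earned (Rule 4).
With Elddor and Runrho, Toryor is earned (Rule 8).
Vorpyr: reached.
Toryor: reached.
Pelmar would need Sabmor and Tamven (Rule 2), but Sabmor is never earned.
Reached: Vorpyr and Toryor — 2 of the 3.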